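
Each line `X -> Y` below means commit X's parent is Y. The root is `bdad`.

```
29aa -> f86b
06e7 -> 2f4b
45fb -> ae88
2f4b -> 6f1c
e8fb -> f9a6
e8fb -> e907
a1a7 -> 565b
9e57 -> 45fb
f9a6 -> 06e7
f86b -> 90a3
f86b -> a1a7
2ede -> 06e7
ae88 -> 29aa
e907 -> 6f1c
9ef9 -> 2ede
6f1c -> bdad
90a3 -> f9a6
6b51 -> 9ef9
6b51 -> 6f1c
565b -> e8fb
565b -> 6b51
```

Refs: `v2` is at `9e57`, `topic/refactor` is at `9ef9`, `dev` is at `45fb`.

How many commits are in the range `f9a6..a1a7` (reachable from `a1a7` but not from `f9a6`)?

7

Reachable from a1a7: {06e7, 2ede, 2f4b, 565b, 6b51, 6f1c, 9ef9, a1a7, bdad, e8fb, e907, f9a6}.
Reachable from f9a6: {06e7, 2f4b, 6f1c, bdad, f9a6}.
In a1a7's history but not f9a6's: {2ede, 565b, 6b51, 9ef9, a1a7, e8fb, e907} — 7 commits.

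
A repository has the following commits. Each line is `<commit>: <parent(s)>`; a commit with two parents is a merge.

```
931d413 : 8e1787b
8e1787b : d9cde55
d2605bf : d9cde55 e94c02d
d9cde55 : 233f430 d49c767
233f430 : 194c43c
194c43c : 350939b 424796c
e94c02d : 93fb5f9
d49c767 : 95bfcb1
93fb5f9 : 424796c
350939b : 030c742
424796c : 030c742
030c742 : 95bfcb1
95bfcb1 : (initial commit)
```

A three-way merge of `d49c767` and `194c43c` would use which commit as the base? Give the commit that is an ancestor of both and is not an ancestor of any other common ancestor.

95bfcb1

Ancestors of d49c767: {95bfcb1, d49c767}.
Ancestors of 194c43c: {030c742, 194c43c, 350939b, 424796c, 95bfcb1}.
Common ancestors: {95bfcb1}.
The only common ancestor is 95bfcb1, so it is the merge base.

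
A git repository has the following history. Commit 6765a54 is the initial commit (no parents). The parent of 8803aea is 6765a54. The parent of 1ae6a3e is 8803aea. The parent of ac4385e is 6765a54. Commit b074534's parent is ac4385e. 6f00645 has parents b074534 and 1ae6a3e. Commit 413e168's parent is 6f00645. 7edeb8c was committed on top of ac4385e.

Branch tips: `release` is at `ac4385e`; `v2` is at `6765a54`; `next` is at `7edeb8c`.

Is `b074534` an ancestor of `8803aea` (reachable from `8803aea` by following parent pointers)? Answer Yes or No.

Ancestors of 8803aea: {6765a54, 8803aea}.
b074534 is not in that set, so it is not an ancestor of 8803aea.

No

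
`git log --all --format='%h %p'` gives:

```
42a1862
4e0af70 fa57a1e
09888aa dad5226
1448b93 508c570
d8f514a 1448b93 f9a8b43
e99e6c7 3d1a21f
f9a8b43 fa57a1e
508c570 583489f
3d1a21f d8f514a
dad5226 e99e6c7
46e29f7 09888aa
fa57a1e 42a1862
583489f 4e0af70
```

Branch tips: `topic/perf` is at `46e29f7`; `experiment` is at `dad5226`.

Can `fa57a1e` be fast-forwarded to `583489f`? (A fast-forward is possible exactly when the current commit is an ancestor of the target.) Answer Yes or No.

Yes

A fast-forward from fa57a1e to 583489f is possible iff fa57a1e is an ancestor of 583489f.
Ancestors of 583489f: {42a1862, 4e0af70, 583489f, fa57a1e}.
fa57a1e is among them, so fast-forward is possible.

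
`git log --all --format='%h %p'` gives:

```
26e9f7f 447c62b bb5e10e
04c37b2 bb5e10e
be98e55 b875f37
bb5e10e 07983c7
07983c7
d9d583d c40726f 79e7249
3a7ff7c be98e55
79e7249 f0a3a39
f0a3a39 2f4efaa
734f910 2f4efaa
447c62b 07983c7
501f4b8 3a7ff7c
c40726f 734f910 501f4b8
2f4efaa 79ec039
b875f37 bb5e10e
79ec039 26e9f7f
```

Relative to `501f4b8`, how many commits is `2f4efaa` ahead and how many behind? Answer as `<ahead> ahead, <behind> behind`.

4 ahead, 4 behind

Reachable from 2f4efaa: {07983c7, 26e9f7f, 2f4efaa, 447c62b, 79ec039, bb5e10e}.
Reachable from 501f4b8: {07983c7, 3a7ff7c, 501f4b8, b875f37, bb5e10e, be98e55}.
Only in 2f4efaa's history (ahead): {26e9f7f, 2f4efaa, 447c62b, 79ec039} — 4.
Only in 501f4b8's history (behind): {3a7ff7c, 501f4b8, b875f37, be98e55} — 4.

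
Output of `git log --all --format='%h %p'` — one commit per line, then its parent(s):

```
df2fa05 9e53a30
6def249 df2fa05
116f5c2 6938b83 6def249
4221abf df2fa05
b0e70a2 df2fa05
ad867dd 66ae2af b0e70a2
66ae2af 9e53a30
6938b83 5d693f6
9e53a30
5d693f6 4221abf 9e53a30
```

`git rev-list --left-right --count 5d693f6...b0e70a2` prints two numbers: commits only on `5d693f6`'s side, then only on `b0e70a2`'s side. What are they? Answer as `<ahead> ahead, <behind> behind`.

Reachable from 5d693f6: {4221abf, 5d693f6, 9e53a30, df2fa05}.
Reachable from b0e70a2: {9e53a30, b0e70a2, df2fa05}.
Only in 5d693f6's history (ahead): {4221abf, 5d693f6} — 2.
Only in b0e70a2's history (behind): {b0e70a2} — 1.

2 ahead, 1 behind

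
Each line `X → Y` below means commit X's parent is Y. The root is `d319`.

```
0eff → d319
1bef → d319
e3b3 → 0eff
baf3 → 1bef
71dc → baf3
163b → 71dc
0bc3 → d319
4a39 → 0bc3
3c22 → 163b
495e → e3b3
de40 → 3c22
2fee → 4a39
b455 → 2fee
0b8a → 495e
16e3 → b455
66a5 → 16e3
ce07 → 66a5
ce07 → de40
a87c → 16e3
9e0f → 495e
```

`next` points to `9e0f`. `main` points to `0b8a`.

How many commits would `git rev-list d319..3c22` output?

Reachable from 3c22: {163b, 1bef, 3c22, 71dc, baf3, d319}.
Reachable from d319: {d319}.
In 3c22's history but not d319's: {163b, 1bef, 3c22, 71dc, baf3} — 5 commits.

5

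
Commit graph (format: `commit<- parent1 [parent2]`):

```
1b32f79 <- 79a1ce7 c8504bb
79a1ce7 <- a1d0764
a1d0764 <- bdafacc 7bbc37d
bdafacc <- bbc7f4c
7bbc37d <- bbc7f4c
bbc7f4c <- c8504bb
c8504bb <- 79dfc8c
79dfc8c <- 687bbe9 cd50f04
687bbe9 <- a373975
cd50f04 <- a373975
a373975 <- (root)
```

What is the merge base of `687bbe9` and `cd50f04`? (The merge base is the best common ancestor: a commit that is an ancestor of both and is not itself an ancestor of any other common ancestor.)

Ancestors of 687bbe9: {687bbe9, a373975}.
Ancestors of cd50f04: {a373975, cd50f04}.
Common ancestors: {a373975}.
The only common ancestor is a373975, so it is the merge base.

a373975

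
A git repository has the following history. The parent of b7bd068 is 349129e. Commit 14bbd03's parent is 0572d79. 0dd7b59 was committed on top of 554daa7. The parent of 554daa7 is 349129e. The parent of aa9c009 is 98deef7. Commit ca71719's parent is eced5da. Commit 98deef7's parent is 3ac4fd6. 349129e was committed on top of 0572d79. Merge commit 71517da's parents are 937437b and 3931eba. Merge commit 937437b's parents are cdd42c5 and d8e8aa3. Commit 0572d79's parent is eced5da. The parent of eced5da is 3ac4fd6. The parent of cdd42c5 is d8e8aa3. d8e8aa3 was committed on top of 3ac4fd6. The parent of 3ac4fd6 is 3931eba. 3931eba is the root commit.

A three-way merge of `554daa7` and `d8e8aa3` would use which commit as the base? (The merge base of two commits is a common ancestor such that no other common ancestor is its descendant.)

3ac4fd6

Ancestors of 554daa7: {0572d79, 349129e, 3931eba, 3ac4fd6, 554daa7, eced5da}.
Ancestors of d8e8aa3: {3931eba, 3ac4fd6, d8e8aa3}.
Common ancestors: {3931eba, 3ac4fd6}.
Among these, 3ac4fd6 is not an ancestor of any other common ancestor — it is the merge base.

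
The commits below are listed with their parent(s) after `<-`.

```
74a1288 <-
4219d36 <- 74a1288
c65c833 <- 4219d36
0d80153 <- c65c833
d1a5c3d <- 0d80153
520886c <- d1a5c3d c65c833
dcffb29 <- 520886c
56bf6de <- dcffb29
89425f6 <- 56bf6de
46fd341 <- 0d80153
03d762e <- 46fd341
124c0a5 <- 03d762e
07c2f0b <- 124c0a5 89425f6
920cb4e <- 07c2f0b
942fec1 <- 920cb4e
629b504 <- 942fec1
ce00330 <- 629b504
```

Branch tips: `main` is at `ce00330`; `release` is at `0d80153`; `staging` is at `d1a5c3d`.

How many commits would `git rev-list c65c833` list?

3

Walking parent pointers from c65c833: reachable set = {4219d36, 74a1288, c65c833}.
That is 3 commits.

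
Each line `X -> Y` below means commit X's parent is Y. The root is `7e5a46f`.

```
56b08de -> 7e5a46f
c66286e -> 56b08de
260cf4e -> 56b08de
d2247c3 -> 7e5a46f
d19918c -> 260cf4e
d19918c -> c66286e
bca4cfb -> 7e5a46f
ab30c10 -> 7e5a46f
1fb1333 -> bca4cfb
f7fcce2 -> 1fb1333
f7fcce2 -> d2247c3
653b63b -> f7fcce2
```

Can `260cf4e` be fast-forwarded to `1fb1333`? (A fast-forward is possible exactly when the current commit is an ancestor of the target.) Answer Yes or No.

A fast-forward from 260cf4e to 1fb1333 is possible iff 260cf4e is an ancestor of 1fb1333.
Ancestors of 1fb1333: {1fb1333, 7e5a46f, bca4cfb}.
260cf4e is not among them, so fast-forward is not possible.

No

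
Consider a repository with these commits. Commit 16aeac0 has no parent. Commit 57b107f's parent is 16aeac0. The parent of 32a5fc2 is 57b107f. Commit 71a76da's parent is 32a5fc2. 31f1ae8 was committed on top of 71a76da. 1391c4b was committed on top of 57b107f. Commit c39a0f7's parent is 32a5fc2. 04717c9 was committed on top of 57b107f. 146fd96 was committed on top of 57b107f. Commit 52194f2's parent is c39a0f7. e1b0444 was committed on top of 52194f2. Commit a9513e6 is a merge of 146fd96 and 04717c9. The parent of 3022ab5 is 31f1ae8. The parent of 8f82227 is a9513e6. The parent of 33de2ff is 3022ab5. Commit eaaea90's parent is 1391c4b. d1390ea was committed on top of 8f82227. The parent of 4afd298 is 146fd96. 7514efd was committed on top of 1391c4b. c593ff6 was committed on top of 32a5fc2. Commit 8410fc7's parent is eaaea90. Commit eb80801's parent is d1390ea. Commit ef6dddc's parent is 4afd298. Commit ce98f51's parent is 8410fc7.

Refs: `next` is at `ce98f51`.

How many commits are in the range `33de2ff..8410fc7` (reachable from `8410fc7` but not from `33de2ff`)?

Reachable from 8410fc7: {1391c4b, 16aeac0, 57b107f, 8410fc7, eaaea90}.
Reachable from 33de2ff: {16aeac0, 3022ab5, 31f1ae8, 32a5fc2, 33de2ff, 57b107f, 71a76da}.
In 8410fc7's history but not 33de2ff's: {1391c4b, 8410fc7, eaaea90} — 3 commits.

3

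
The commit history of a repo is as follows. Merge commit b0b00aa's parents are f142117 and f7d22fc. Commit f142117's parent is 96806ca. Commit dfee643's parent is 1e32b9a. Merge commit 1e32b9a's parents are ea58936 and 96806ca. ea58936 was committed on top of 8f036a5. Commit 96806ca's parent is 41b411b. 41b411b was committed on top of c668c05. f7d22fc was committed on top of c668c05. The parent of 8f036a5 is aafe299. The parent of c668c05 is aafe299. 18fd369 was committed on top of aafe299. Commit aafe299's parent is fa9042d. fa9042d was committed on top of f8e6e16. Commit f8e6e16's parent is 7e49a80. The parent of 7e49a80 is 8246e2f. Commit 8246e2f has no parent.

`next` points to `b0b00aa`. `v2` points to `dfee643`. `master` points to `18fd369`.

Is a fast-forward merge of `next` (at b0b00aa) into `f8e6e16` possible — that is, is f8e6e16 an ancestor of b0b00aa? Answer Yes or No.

A fast-forward from f8e6e16 to b0b00aa is possible iff f8e6e16 is an ancestor of b0b00aa.
Ancestors of b0b00aa: {41b411b, 7e49a80, 8246e2f, 96806ca, aafe299, b0b00aa, c668c05, f142117, f7d22fc, f8e6e16, fa9042d}.
f8e6e16 is among them, so fast-forward is possible.

Yes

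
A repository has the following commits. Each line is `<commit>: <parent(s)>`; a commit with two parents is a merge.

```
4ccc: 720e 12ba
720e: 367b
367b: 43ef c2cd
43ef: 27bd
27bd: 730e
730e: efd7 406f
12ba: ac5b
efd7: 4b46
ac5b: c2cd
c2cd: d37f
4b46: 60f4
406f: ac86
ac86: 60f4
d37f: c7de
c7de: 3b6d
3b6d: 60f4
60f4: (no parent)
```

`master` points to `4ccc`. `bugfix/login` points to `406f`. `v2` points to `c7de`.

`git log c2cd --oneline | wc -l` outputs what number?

5

Walking parent pointers from c2cd: reachable set = {3b6d, 60f4, c2cd, c7de, d37f}.
That is 5 commits.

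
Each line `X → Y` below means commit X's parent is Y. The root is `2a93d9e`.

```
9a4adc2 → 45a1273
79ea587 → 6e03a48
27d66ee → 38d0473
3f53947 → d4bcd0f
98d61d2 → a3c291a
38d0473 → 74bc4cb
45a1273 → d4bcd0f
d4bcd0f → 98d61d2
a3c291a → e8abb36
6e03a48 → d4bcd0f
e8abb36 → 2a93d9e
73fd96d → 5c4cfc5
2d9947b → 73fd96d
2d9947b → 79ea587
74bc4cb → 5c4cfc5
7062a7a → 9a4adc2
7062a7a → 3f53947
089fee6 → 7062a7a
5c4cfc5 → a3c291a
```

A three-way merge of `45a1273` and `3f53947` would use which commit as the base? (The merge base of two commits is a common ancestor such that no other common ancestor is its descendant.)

d4bcd0f

Ancestors of 45a1273: {2a93d9e, 45a1273, 98d61d2, a3c291a, d4bcd0f, e8abb36}.
Ancestors of 3f53947: {2a93d9e, 3f53947, 98d61d2, a3c291a, d4bcd0f, e8abb36}.
Common ancestors: {2a93d9e, 98d61d2, a3c291a, d4bcd0f, e8abb36}.
Among these, d4bcd0f is not an ancestor of any other common ancestor — it is the merge base.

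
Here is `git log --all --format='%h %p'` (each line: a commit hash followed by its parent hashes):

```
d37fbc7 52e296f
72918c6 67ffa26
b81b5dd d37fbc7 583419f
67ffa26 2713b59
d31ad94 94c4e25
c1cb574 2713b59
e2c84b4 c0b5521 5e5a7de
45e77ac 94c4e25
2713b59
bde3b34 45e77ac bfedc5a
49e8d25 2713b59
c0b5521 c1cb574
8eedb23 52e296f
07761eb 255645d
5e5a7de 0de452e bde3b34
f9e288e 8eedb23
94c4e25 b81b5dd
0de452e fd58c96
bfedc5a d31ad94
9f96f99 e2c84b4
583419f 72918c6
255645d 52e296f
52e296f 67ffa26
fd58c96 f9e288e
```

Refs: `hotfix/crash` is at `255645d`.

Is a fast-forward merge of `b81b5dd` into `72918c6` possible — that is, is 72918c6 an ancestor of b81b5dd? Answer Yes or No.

Yes

A fast-forward from 72918c6 to b81b5dd is possible iff 72918c6 is an ancestor of b81b5dd.
Ancestors of b81b5dd: {2713b59, 52e296f, 583419f, 67ffa26, 72918c6, b81b5dd, d37fbc7}.
72918c6 is among them, so fast-forward is possible.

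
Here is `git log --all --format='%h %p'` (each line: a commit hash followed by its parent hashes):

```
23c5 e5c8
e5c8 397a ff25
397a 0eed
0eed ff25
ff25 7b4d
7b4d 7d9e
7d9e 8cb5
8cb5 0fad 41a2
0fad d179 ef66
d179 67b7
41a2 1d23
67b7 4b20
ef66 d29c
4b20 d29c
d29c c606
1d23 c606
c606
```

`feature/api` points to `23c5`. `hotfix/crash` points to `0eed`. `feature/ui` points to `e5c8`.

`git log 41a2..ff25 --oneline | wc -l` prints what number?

10

Reachable from ff25: {0fad, 1d23, 41a2, 4b20, 67b7, 7b4d, 7d9e, 8cb5, c606, d179, d29c, ef66, ff25}.
Reachable from 41a2: {1d23, 41a2, c606}.
In ff25's history but not 41a2's: {0fad, 4b20, 67b7, 7b4d, 7d9e, 8cb5, d179, d29c, ef66, ff25} — 10 commits.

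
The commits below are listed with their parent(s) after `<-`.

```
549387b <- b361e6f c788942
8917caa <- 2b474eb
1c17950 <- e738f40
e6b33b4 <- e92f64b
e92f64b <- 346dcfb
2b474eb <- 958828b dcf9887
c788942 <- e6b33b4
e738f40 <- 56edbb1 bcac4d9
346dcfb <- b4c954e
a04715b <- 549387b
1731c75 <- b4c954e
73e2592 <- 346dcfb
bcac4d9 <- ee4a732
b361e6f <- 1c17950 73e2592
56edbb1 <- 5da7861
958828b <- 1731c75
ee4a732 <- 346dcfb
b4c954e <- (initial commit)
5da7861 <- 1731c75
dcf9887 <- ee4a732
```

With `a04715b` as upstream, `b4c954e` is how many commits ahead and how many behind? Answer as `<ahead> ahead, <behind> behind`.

0 ahead, 15 behind

Reachable from b4c954e: {b4c954e}.
Reachable from a04715b: {1731c75, 1c17950, 346dcfb, 549387b, 56edbb1, 5da7861, 73e2592, a04715b, b361e6f, b4c954e, bcac4d9, c788942, e6b33b4, e738f40, e92f64b, ee4a732}.
Only in b4c954e's history (ahead): {} — 0.
Only in a04715b's history (behind): {1731c75, 1c17950, 346dcfb, 549387b, 56edbb1, 5da7861, 73e2592, a04715b, b361e6f, bcac4d9, c788942, e6b33b4, e738f40, e92f64b, ee4a732} — 15.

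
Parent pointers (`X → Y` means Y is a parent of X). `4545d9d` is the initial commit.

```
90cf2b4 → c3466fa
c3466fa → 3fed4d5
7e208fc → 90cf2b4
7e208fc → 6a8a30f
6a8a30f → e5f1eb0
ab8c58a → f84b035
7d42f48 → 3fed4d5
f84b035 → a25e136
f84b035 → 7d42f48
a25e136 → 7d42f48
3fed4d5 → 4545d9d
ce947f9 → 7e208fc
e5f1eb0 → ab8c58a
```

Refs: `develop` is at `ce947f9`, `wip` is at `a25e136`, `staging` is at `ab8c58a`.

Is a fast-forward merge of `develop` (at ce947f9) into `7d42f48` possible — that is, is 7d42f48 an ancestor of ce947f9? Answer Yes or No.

A fast-forward from 7d42f48 to ce947f9 is possible iff 7d42f48 is an ancestor of ce947f9.
Ancestors of ce947f9: {3fed4d5, 4545d9d, 6a8a30f, 7d42f48, 7e208fc, 90cf2b4, a25e136, ab8c58a, c3466fa, ce947f9, e5f1eb0, f84b035}.
7d42f48 is among them, so fast-forward is possible.

Yes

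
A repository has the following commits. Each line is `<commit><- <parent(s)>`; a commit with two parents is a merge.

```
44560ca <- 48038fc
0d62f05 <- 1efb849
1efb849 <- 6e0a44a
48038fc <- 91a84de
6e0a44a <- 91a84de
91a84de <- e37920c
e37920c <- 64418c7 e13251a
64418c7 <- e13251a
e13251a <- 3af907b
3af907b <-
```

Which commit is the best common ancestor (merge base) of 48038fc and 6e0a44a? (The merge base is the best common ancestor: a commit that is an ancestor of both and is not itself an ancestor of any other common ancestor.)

Ancestors of 48038fc: {3af907b, 48038fc, 64418c7, 91a84de, e13251a, e37920c}.
Ancestors of 6e0a44a: {3af907b, 64418c7, 6e0a44a, 91a84de, e13251a, e37920c}.
Common ancestors: {3af907b, 64418c7, 91a84de, e13251a, e37920c}.
Among these, 91a84de is not an ancestor of any other common ancestor — it is the merge base.

91a84de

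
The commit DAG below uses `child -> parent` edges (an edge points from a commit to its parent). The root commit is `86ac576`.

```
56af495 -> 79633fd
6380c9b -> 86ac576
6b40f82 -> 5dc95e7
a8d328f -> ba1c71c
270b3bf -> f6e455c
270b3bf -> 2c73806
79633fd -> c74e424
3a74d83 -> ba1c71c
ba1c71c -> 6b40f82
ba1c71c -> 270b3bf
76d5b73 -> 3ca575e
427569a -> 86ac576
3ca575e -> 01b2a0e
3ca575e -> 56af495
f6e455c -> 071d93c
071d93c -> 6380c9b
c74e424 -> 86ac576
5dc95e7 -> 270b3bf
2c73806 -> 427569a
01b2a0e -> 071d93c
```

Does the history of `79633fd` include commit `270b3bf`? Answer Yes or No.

No

Ancestors of 79633fd: {79633fd, 86ac576, c74e424}.
270b3bf is not in that set, so it is not an ancestor of 79633fd.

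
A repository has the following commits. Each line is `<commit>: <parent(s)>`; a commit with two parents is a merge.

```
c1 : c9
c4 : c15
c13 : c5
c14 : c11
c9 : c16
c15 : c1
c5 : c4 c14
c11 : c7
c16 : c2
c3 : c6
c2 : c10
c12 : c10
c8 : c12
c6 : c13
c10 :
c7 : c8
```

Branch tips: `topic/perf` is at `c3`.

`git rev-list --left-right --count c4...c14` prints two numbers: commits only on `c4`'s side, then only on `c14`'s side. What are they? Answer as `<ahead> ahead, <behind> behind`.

Reachable from c4: {c1, c10, c15, c16, c2, c4, c9}.
Reachable from c14: {c10, c11, c12, c14, c7, c8}.
Only in c4's history (ahead): {c1, c15, c16, c2, c4, c9} — 6.
Only in c14's history (behind): {c11, c12, c14, c7, c8} — 5.

6 ahead, 5 behind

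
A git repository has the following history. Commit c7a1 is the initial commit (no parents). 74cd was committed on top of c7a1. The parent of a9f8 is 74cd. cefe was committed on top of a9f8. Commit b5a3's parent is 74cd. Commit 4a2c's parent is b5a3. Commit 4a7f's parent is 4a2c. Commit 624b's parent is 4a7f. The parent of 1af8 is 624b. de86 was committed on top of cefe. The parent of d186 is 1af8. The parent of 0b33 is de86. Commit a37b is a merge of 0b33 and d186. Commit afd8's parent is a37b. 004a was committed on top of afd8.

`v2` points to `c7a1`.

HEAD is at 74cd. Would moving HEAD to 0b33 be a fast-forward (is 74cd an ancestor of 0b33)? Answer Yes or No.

A fast-forward from 74cd to 0b33 is possible iff 74cd is an ancestor of 0b33.
Ancestors of 0b33: {0b33, 74cd, a9f8, c7a1, cefe, de86}.
74cd is among them, so fast-forward is possible.

Yes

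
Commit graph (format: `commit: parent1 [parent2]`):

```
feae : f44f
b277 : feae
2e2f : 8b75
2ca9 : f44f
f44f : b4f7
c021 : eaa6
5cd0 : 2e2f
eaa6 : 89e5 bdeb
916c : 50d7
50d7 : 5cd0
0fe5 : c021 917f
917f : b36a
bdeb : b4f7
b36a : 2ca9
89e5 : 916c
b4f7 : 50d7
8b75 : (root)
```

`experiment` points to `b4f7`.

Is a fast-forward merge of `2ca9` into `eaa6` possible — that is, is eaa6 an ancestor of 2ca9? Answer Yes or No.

A fast-forward from eaa6 to 2ca9 is possible iff eaa6 is an ancestor of 2ca9.
Ancestors of 2ca9: {2ca9, 2e2f, 50d7, 5cd0, 8b75, b4f7, f44f}.
eaa6 is not among them, so fast-forward is not possible.

No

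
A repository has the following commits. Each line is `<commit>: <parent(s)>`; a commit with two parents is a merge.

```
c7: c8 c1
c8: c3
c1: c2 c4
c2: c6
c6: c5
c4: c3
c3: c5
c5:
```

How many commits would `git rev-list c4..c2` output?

Reachable from c2: {c2, c5, c6}.
Reachable from c4: {c3, c4, c5}.
In c2's history but not c4's: {c2, c6} — 2 commits.

2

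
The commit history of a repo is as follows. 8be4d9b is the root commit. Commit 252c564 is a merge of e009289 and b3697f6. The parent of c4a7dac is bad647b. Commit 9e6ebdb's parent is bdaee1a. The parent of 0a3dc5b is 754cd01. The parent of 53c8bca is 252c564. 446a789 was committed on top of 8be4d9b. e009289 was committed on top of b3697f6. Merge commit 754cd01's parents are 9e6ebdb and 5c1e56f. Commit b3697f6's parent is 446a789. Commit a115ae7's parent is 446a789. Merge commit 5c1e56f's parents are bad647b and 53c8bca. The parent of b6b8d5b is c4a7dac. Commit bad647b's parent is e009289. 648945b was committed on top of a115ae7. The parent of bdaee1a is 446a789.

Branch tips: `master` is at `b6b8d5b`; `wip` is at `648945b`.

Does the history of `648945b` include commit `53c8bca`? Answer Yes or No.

No

Ancestors of 648945b: {446a789, 648945b, 8be4d9b, a115ae7}.
53c8bca is not in that set, so it is not an ancestor of 648945b.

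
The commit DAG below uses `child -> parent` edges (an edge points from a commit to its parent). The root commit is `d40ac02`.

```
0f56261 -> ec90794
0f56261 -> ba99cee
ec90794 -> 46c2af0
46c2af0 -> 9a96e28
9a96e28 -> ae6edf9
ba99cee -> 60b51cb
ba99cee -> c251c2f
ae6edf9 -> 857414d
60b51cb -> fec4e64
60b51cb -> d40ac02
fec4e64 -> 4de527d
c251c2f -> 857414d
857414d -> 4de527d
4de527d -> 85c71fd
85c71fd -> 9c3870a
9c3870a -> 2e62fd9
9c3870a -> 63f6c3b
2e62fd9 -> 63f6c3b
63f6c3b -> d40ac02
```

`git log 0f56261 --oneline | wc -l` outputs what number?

Walking parent pointers from 0f56261: reachable set = {0f56261, 2e62fd9, 46c2af0, 4de527d, 60b51cb, 63f6c3b, 857414d, 85c71fd, 9a96e28, 9c3870a, ae6edf9, ba99cee, c251c2f, d40ac02, ec90794, fec4e64}.
That is 16 commits.

16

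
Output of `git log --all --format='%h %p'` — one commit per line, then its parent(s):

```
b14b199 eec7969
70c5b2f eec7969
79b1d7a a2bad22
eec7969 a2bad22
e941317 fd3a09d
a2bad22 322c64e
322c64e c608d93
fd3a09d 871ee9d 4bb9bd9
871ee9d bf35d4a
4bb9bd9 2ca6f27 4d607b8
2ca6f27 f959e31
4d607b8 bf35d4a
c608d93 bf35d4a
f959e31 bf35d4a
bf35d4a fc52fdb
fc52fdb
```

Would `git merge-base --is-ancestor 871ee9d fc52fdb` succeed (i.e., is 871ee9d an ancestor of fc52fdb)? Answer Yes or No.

Ancestors of fc52fdb: {fc52fdb}.
871ee9d is not in that set, so it is not an ancestor of fc52fdb.

No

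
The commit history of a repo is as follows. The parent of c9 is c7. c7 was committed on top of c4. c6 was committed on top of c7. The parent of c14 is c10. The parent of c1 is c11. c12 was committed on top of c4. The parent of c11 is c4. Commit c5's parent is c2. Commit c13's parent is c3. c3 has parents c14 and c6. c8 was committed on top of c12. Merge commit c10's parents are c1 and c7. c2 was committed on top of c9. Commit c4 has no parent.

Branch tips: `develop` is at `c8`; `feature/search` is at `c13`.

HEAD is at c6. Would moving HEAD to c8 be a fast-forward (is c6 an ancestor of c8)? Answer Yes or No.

A fast-forward from c6 to c8 is possible iff c6 is an ancestor of c8.
Ancestors of c8: {c12, c4, c8}.
c6 is not among them, so fast-forward is not possible.

No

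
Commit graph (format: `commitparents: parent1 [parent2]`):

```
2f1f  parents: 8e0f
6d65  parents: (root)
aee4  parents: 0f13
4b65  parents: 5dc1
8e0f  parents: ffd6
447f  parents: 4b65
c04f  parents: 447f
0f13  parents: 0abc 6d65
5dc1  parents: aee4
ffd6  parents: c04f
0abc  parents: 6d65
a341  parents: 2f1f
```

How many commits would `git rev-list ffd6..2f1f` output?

Reachable from 2f1f: {0abc, 0f13, 2f1f, 447f, 4b65, 5dc1, 6d65, 8e0f, aee4, c04f, ffd6}.
Reachable from ffd6: {0abc, 0f13, 447f, 4b65, 5dc1, 6d65, aee4, c04f, ffd6}.
In 2f1f's history but not ffd6's: {2f1f, 8e0f} — 2 commits.

2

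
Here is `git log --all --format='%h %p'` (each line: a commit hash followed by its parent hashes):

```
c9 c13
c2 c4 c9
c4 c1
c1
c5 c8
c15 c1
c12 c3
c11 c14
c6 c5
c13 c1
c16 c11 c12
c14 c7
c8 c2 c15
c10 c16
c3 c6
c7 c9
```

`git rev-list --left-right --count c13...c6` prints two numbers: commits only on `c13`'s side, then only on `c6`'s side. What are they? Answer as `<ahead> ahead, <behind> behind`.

Reachable from c13: {c1, c13}.
Reachable from c6: {c1, c13, c15, c2, c4, c5, c6, c8, c9}.
Only in c13's history (ahead): {} — 0.
Only in c6's history (behind): {c15, c2, c4, c5, c6, c8, c9} — 7.

0 ahead, 7 behind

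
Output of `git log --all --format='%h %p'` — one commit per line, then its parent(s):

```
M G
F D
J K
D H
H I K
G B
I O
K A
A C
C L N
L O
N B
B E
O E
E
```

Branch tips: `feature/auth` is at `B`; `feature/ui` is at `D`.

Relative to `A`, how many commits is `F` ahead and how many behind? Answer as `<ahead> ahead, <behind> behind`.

5 ahead, 0 behind

Reachable from F: {A, B, C, D, E, F, H, I, K, L, N, O}.
Reachable from A: {A, B, C, E, L, N, O}.
Only in F's history (ahead): {D, F, H, I, K} — 5.
Only in A's history (behind): {} — 0.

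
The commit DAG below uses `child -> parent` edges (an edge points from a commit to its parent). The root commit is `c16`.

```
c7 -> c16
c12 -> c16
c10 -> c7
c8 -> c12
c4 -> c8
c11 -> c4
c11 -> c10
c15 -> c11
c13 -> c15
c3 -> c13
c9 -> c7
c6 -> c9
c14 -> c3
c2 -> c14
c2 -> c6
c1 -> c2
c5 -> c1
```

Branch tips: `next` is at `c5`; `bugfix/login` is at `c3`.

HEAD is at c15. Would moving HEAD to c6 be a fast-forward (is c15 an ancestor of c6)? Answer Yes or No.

A fast-forward from c15 to c6 is possible iff c15 is an ancestor of c6.
Ancestors of c6: {c16, c6, c7, c9}.
c15 is not among them, so fast-forward is not possible.

No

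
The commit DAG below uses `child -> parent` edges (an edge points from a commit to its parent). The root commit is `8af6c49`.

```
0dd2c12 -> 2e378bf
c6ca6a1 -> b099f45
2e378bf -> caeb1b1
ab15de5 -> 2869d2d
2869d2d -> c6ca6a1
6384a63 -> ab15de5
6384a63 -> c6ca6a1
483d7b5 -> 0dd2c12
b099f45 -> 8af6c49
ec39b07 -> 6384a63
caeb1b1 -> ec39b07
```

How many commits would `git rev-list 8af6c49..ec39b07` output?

Reachable from ec39b07: {2869d2d, 6384a63, 8af6c49, ab15de5, b099f45, c6ca6a1, ec39b07}.
Reachable from 8af6c49: {8af6c49}.
In ec39b07's history but not 8af6c49's: {2869d2d, 6384a63, ab15de5, b099f45, c6ca6a1, ec39b07} — 6 commits.

6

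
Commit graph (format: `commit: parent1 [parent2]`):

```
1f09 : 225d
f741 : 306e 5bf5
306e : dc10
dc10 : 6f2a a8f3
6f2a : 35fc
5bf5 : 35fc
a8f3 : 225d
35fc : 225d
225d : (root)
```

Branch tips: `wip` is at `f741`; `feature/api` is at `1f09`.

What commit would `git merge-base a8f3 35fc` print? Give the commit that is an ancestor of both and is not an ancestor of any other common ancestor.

Ancestors of a8f3: {225d, a8f3}.
Ancestors of 35fc: {225d, 35fc}.
Common ancestors: {225d}.
The only common ancestor is 225d, so it is the merge base.

225d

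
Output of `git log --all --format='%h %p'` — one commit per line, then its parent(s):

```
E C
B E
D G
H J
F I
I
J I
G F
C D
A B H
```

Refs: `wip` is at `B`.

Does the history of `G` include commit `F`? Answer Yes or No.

Ancestors of G (commits reachable by following parents): {F, G, I}.
F is in that set, so it is an ancestor of G.

Yes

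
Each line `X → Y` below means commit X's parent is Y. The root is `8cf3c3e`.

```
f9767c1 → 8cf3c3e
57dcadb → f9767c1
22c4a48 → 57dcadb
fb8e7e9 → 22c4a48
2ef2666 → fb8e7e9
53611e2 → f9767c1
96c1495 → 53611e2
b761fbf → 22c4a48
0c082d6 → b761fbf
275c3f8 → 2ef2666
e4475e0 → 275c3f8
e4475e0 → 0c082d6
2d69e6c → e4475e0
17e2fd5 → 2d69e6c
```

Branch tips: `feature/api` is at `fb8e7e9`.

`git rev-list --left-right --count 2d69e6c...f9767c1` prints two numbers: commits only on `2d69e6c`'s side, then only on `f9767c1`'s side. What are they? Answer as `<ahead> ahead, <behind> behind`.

Reachable from 2d69e6c: {0c082d6, 22c4a48, 275c3f8, 2d69e6c, 2ef2666, 57dcadb, 8cf3c3e, b761fbf, e4475e0, f9767c1, fb8e7e9}.
Reachable from f9767c1: {8cf3c3e, f9767c1}.
Only in 2d69e6c's history (ahead): {0c082d6, 22c4a48, 275c3f8, 2d69e6c, 2ef2666, 57dcadb, b761fbf, e4475e0, fb8e7e9} — 9.
Only in f9767c1's history (behind): {} — 0.

9 ahead, 0 behind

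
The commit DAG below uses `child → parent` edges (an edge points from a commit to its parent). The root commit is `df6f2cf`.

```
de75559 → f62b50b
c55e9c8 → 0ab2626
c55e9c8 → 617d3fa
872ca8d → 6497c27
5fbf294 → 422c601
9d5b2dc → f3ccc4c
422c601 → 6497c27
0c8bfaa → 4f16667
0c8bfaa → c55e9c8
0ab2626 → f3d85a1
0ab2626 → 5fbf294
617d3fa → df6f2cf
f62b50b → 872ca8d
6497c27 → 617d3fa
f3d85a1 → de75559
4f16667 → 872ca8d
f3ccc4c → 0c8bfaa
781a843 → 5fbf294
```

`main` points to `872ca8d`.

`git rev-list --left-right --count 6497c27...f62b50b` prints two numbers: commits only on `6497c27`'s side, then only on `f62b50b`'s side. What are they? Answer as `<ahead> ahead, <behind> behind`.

0 ahead, 2 behind

Reachable from 6497c27: {617d3fa, 6497c27, df6f2cf}.
Reachable from f62b50b: {617d3fa, 6497c27, 872ca8d, df6f2cf, f62b50b}.
Only in 6497c27's history (ahead): {} — 0.
Only in f62b50b's history (behind): {872ca8d, f62b50b} — 2.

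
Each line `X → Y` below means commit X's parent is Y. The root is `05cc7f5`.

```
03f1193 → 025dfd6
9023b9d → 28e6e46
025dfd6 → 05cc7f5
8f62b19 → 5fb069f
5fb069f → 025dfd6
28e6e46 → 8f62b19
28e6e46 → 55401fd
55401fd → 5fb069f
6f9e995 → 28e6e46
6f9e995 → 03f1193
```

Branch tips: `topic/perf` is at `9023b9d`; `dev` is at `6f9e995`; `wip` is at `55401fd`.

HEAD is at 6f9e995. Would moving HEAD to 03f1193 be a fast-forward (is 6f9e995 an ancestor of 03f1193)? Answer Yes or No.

A fast-forward from 6f9e995 to 03f1193 is possible iff 6f9e995 is an ancestor of 03f1193.
Ancestors of 03f1193: {025dfd6, 03f1193, 05cc7f5}.
6f9e995 is not among them, so fast-forward is not possible.

No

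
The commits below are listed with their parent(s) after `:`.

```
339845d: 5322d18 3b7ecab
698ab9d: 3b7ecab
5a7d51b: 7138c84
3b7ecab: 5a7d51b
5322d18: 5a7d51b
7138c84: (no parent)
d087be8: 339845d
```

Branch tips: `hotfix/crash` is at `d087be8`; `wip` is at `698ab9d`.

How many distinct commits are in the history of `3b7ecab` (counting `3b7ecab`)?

3

Walking parent pointers from 3b7ecab: reachable set = {3b7ecab, 5a7d51b, 7138c84}.
That is 3 commits.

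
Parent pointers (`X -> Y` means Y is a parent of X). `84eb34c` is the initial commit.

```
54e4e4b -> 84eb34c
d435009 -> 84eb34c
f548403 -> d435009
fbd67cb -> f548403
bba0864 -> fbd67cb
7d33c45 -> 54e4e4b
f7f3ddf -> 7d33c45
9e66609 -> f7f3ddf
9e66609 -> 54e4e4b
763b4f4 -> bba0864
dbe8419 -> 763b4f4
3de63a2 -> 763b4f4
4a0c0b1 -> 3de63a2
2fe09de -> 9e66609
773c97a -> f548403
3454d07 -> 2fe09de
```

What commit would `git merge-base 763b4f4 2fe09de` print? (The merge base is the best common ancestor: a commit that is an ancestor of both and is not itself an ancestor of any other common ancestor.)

Ancestors of 763b4f4: {763b4f4, 84eb34c, bba0864, d435009, f548403, fbd67cb}.
Ancestors of 2fe09de: {2fe09de, 54e4e4b, 7d33c45, 84eb34c, 9e66609, f7f3ddf}.
Common ancestors: {84eb34c}.
The only common ancestor is 84eb34c, so it is the merge base.

84eb34c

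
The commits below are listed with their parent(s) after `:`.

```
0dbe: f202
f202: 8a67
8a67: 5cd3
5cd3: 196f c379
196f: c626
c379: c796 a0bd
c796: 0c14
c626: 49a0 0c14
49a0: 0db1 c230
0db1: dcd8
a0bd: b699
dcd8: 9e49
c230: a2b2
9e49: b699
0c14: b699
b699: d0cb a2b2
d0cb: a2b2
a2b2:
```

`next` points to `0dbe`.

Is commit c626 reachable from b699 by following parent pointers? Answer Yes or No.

No

Ancestors of b699: {a2b2, b699, d0cb}.
c626 is not in that set, so it is not an ancestor of b699.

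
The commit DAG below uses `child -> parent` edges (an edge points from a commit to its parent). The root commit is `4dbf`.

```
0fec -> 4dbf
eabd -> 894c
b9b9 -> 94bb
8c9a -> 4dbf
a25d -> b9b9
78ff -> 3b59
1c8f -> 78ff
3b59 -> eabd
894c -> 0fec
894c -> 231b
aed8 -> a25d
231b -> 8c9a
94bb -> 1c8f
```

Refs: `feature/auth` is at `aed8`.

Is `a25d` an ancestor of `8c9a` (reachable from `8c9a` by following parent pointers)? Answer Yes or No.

No

Ancestors of 8c9a: {4dbf, 8c9a}.
a25d is not in that set, so it is not an ancestor of 8c9a.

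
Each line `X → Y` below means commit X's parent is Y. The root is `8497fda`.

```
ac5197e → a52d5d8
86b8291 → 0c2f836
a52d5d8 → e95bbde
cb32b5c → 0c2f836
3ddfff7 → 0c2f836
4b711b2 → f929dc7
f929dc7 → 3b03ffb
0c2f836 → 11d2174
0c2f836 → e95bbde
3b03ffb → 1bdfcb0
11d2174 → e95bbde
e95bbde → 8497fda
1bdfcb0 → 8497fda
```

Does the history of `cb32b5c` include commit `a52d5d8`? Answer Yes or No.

No

Ancestors of cb32b5c: {0c2f836, 11d2174, 8497fda, cb32b5c, e95bbde}.
a52d5d8 is not in that set, so it is not an ancestor of cb32b5c.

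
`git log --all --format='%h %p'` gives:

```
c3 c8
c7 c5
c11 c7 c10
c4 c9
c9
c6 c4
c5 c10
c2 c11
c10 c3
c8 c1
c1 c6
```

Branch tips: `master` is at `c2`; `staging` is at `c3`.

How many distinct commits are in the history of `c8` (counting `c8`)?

Walking parent pointers from c8: reachable set = {c1, c4, c6, c8, c9}.
That is 5 commits.

5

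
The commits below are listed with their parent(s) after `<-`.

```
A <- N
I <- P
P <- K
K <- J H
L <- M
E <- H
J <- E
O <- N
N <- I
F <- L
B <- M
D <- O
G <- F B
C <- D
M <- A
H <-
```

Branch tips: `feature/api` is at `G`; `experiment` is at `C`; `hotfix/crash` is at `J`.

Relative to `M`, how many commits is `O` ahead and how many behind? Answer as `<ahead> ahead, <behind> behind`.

1 ahead, 2 behind

Reachable from O: {E, H, I, J, K, N, O, P}.
Reachable from M: {A, E, H, I, J, K, M, N, P}.
Only in O's history (ahead): {O} — 1.
Only in M's history (behind): {A, M} — 2.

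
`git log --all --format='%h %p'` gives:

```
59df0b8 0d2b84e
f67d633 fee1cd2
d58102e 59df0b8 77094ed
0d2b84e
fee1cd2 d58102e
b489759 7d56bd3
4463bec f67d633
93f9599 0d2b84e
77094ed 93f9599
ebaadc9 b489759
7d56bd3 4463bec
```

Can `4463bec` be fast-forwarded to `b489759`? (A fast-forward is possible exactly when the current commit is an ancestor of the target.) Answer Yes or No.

Yes

A fast-forward from 4463bec to b489759 is possible iff 4463bec is an ancestor of b489759.
Ancestors of b489759: {0d2b84e, 4463bec, 59df0b8, 77094ed, 7d56bd3, 93f9599, b489759, d58102e, f67d633, fee1cd2}.
4463bec is among them, so fast-forward is possible.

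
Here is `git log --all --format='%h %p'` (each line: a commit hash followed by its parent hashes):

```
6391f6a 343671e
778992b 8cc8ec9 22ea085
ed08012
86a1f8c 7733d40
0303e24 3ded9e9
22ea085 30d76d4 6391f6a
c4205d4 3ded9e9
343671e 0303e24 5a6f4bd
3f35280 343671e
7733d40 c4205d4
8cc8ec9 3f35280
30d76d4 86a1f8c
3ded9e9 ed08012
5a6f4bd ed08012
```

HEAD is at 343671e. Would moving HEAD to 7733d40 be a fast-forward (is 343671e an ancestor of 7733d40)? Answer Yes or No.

A fast-forward from 343671e to 7733d40 is possible iff 343671e is an ancestor of 7733d40.
Ancestors of 7733d40: {3ded9e9, 7733d40, c4205d4, ed08012}.
343671e is not among them, so fast-forward is not possible.

No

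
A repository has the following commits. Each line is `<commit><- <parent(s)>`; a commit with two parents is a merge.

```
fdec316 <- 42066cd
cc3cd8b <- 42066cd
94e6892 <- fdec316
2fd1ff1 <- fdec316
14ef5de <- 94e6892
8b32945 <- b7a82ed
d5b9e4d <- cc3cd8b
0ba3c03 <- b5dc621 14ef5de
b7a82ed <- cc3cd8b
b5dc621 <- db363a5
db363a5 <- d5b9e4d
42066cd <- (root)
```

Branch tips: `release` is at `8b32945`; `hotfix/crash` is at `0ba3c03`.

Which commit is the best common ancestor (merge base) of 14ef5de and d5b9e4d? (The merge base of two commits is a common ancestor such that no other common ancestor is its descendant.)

42066cd

Ancestors of 14ef5de: {14ef5de, 42066cd, 94e6892, fdec316}.
Ancestors of d5b9e4d: {42066cd, cc3cd8b, d5b9e4d}.
Common ancestors: {42066cd}.
The only common ancestor is 42066cd, so it is the merge base.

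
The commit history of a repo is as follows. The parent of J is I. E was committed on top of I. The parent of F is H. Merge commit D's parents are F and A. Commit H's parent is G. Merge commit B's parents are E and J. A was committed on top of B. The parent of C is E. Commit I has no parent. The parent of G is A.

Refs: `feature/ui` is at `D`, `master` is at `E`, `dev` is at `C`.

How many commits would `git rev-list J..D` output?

7

Reachable from D: {A, B, D, E, F, G, H, I, J}.
Reachable from J: {I, J}.
In D's history but not J's: {A, B, D, E, F, G, H} — 7 commits.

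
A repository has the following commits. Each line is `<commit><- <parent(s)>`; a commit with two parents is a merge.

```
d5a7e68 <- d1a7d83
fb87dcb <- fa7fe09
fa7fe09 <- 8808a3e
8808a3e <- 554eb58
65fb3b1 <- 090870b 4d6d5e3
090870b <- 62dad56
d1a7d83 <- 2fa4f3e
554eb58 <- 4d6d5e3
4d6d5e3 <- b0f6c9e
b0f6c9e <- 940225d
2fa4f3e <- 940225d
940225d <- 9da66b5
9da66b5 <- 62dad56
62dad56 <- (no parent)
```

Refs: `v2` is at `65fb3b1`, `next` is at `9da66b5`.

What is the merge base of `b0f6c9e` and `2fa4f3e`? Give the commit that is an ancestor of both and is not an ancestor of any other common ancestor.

Ancestors of b0f6c9e: {62dad56, 940225d, 9da66b5, b0f6c9e}.
Ancestors of 2fa4f3e: {2fa4f3e, 62dad56, 940225d, 9da66b5}.
Common ancestors: {62dad56, 940225d, 9da66b5}.
Among these, 940225d is not an ancestor of any other common ancestor — it is the merge base.

940225d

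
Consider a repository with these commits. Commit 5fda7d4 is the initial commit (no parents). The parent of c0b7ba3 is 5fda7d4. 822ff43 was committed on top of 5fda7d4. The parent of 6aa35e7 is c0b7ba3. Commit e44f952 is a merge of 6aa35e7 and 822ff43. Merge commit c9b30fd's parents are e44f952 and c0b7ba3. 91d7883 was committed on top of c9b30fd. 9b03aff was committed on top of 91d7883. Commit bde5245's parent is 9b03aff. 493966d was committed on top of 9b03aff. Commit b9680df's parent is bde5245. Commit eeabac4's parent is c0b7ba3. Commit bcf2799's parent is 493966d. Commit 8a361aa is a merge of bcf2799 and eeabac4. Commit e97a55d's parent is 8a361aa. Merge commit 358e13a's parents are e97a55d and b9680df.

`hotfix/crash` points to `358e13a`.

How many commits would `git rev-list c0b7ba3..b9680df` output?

8

Reachable from b9680df: {5fda7d4, 6aa35e7, 822ff43, 91d7883, 9b03aff, b9680df, bde5245, c0b7ba3, c9b30fd, e44f952}.
Reachable from c0b7ba3: {5fda7d4, c0b7ba3}.
In b9680df's history but not c0b7ba3's: {6aa35e7, 822ff43, 91d7883, 9b03aff, b9680df, bde5245, c9b30fd, e44f952} — 8 commits.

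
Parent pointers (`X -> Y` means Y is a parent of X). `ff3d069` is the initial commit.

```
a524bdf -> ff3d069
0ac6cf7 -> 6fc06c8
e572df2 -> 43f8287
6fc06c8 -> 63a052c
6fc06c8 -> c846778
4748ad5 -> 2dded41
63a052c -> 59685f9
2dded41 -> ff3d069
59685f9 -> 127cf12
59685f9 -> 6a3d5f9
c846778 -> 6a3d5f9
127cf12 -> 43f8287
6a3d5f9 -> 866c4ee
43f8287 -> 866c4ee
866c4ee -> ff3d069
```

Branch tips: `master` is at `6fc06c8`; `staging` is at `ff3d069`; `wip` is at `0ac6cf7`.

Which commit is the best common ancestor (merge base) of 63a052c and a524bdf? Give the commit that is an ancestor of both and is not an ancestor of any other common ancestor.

ff3d069

Ancestors of 63a052c: {127cf12, 43f8287, 59685f9, 63a052c, 6a3d5f9, 866c4ee, ff3d069}.
Ancestors of a524bdf: {a524bdf, ff3d069}.
Common ancestors: {ff3d069}.
The only common ancestor is ff3d069, so it is the merge base.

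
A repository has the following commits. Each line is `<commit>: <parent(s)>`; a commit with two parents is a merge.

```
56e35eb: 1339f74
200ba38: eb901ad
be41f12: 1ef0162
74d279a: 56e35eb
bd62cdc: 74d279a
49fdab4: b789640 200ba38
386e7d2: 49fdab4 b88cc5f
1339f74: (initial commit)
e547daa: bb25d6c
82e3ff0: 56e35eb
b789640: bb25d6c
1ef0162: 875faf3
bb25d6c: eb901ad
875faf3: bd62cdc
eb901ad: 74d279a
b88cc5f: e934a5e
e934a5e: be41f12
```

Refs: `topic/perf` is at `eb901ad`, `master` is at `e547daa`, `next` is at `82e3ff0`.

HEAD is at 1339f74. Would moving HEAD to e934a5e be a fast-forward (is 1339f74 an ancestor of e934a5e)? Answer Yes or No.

A fast-forward from 1339f74 to e934a5e is possible iff 1339f74 is an ancestor of e934a5e.
Ancestors of e934a5e: {1339f74, 1ef0162, 56e35eb, 74d279a, 875faf3, bd62cdc, be41f12, e934a5e}.
1339f74 is among them, so fast-forward is possible.

Yes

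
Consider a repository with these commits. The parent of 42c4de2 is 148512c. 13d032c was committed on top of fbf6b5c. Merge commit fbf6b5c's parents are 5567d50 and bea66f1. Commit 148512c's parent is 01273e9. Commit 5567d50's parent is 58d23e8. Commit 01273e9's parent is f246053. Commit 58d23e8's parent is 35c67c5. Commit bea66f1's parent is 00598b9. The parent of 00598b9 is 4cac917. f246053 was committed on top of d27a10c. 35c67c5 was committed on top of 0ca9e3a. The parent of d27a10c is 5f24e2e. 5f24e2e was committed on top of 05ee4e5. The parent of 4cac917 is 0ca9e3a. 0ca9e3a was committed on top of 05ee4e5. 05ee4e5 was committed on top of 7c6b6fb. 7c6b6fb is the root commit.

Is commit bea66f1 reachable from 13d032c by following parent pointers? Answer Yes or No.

Ancestors of 13d032c (commits reachable by following parents): {00598b9, 05ee4e5, 0ca9e3a, 13d032c, 35c67c5, 4cac917, 5567d50, 58d23e8, 7c6b6fb, bea66f1, fbf6b5c}.
bea66f1 is in that set, so it is an ancestor of 13d032c.

Yes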